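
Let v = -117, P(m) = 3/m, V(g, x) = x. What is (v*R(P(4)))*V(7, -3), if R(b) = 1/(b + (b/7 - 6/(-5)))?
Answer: 1365/8 ≈ 170.63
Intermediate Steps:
R(b) = 1/(6/5 + 8*b/7) (R(b) = 1/(b + (b*(⅐) - 6*(-⅕))) = 1/(b + (b/7 + 6/5)) = 1/(b + (6/5 + b/7)) = 1/(6/5 + 8*b/7))
(v*R(P(4)))*V(7, -3) = -4095/(2*(21 + 20*(3/4)))*(-3) = -4095/(2*(21 + 20*(3*(¼))))*(-3) = -4095/(2*(21 + 20*(¾)))*(-3) = -4095/(2*(21 + 15))*(-3) = -4095/(2*36)*(-3) = -117*35/72*(-3) = -455/8*(-3) = 1365/8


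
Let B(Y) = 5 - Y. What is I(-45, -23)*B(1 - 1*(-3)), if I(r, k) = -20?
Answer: -20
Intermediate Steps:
I(-45, -23)*B(1 - 1*(-3)) = -20*(5 - (1 - 1*(-3))) = -20*(5 - (1 + 3)) = -20*(5 - 1*4) = -20*(5 - 4) = -20*1 = -20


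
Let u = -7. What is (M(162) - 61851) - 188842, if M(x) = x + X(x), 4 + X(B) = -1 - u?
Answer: -250529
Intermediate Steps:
X(B) = 2 (X(B) = -4 + (-1 - 1*(-7)) = -4 + (-1 + 7) = -4 + 6 = 2)
M(x) = 2 + x (M(x) = x + 2 = 2 + x)
(M(162) - 61851) - 188842 = ((2 + 162) - 61851) - 188842 = (164 - 61851) - 188842 = -61687 - 188842 = -250529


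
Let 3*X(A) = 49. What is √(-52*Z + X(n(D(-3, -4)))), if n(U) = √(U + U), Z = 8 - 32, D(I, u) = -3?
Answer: √11379/3 ≈ 35.557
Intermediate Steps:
Z = -24
n(U) = √2*√U (n(U) = √(2*U) = √2*√U)
X(A) = 49/3 (X(A) = (⅓)*49 = 49/3)
√(-52*Z + X(n(D(-3, -4)))) = √(-52*(-24) + 49/3) = √(1248 + 49/3) = √(3793/3) = √11379/3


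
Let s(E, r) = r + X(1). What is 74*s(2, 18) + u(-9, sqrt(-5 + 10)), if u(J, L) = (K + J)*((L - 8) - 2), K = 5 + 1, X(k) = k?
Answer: 1436 - 3*sqrt(5) ≈ 1429.3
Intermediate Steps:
s(E, r) = 1 + r (s(E, r) = r + 1 = 1 + r)
K = 6
u(J, L) = (-10 + L)*(6 + J) (u(J, L) = (6 + J)*((L - 8) - 2) = (6 + J)*((-8 + L) - 2) = (6 + J)*(-10 + L) = (-10 + L)*(6 + J))
74*s(2, 18) + u(-9, sqrt(-5 + 10)) = 74*(1 + 18) + (-60 - 10*(-9) + 6*sqrt(-5 + 10) - 9*sqrt(-5 + 10)) = 74*19 + (-60 + 90 + 6*sqrt(5) - 9*sqrt(5)) = 1406 + (30 - 3*sqrt(5)) = 1436 - 3*sqrt(5)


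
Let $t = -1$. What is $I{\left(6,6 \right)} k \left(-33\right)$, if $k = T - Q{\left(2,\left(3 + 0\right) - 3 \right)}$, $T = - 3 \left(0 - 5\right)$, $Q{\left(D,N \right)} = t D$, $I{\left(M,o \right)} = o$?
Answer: $-3366$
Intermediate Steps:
$Q{\left(D,N \right)} = - D$
$T = 15$ ($T = \left(-3\right) \left(-5\right) = 15$)
$k = 17$ ($k = 15 - \left(-1\right) 2 = 15 - -2 = 15 + 2 = 17$)
$I{\left(6,6 \right)} k \left(-33\right) = 6 \cdot 17 \left(-33\right) = 102 \left(-33\right) = -3366$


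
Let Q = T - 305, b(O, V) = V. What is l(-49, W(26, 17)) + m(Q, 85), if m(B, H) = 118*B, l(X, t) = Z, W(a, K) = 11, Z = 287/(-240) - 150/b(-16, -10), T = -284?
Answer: -16677167/240 ≈ -69488.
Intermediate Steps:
Q = -589 (Q = -284 - 305 = -589)
Z = 3313/240 (Z = 287/(-240) - 150/(-10) = 287*(-1/240) - 150*(-⅒) = -287/240 + 15 = 3313/240 ≈ 13.804)
l(X, t) = 3313/240
l(-49, W(26, 17)) + m(Q, 85) = 3313/240 + 118*(-589) = 3313/240 - 69502 = -16677167/240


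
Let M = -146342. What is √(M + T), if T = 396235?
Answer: √249893 ≈ 499.89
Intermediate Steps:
√(M + T) = √(-146342 + 396235) = √249893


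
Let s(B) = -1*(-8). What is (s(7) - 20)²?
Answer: 144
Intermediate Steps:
s(B) = 8
(s(7) - 20)² = (8 - 20)² = (-12)² = 144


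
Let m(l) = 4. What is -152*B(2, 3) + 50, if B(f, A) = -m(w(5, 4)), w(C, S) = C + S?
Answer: 658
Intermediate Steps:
B(f, A) = -4 (B(f, A) = -1*4 = -4)
-152*B(2, 3) + 50 = -152*(-4) + 50 = 608 + 50 = 658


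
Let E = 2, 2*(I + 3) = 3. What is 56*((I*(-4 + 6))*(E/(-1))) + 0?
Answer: 336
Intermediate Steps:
I = -3/2 (I = -3 + (½)*3 = -3 + 3/2 = -3/2 ≈ -1.5000)
56*((I*(-4 + 6))*(E/(-1))) + 0 = 56*((-3*(-4 + 6)/2)*(2/(-1))) + 0 = 56*((-3/2*2)*(2*(-1))) + 0 = 56*(-3*(-2)) + 0 = 56*6 + 0 = 336 + 0 = 336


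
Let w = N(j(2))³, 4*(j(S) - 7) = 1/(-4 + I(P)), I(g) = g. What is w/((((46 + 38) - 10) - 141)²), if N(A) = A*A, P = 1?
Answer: 326940373369/13404082176 ≈ 24.391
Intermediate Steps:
j(S) = 83/12 (j(S) = 7 + 1/(4*(-4 + 1)) = 7 + (¼)/(-3) = 7 + (¼)*(-⅓) = 7 - 1/12 = 83/12)
N(A) = A²
w = 326940373369/2985984 (w = ((83/12)²)³ = (6889/144)³ = 326940373369/2985984 ≈ 1.0949e+5)
w/((((46 + 38) - 10) - 141)²) = 326940373369/(2985984*((((46 + 38) - 10) - 141)²)) = 326940373369/(2985984*(((84 - 10) - 141)²)) = 326940373369/(2985984*((74 - 141)²)) = 326940373369/(2985984*((-67)²)) = (326940373369/2985984)/4489 = (326940373369/2985984)*(1/4489) = 326940373369/13404082176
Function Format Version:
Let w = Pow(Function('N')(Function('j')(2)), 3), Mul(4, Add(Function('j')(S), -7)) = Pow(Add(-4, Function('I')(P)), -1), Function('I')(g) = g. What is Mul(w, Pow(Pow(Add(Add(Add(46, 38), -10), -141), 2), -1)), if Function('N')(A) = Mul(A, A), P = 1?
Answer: Rational(326940373369, 13404082176) ≈ 24.391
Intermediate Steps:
Function('j')(S) = Rational(83, 12) (Function('j')(S) = Add(7, Mul(Rational(1, 4), Pow(Add(-4, 1), -1))) = Add(7, Mul(Rational(1, 4), Pow(-3, -1))) = Add(7, Mul(Rational(1, 4), Rational(-1, 3))) = Add(7, Rational(-1, 12)) = Rational(83, 12))
Function('N')(A) = Pow(A, 2)
w = Rational(326940373369, 2985984) (w = Pow(Pow(Rational(83, 12), 2), 3) = Pow(Rational(6889, 144), 3) = Rational(326940373369, 2985984) ≈ 1.0949e+5)
Mul(w, Pow(Pow(Add(Add(Add(46, 38), -10), -141), 2), -1)) = Mul(Rational(326940373369, 2985984), Pow(Pow(Add(Add(Add(46, 38), -10), -141), 2), -1)) = Mul(Rational(326940373369, 2985984), Pow(Pow(Add(Add(84, -10), -141), 2), -1)) = Mul(Rational(326940373369, 2985984), Pow(Pow(Add(74, -141), 2), -1)) = Mul(Rational(326940373369, 2985984), Pow(Pow(-67, 2), -1)) = Mul(Rational(326940373369, 2985984), Pow(4489, -1)) = Mul(Rational(326940373369, 2985984), Rational(1, 4489)) = Rational(326940373369, 13404082176)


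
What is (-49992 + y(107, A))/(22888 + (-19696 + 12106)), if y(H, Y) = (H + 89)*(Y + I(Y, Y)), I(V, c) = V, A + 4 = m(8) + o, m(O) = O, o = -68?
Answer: -37540/7649 ≈ -4.9078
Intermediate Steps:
A = -64 (A = -4 + (8 - 68) = -4 - 60 = -64)
y(H, Y) = 2*Y*(89 + H) (y(H, Y) = (H + 89)*(Y + Y) = (89 + H)*(2*Y) = 2*Y*(89 + H))
(-49992 + y(107, A))/(22888 + (-19696 + 12106)) = (-49992 + 2*(-64)*(89 + 107))/(22888 + (-19696 + 12106)) = (-49992 + 2*(-64)*196)/(22888 - 7590) = (-49992 - 25088)/15298 = -75080*1/15298 = -37540/7649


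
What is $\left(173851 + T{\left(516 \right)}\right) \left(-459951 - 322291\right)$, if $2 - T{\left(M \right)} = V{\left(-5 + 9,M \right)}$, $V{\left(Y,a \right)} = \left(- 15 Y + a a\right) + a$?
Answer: $72638209878$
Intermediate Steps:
$V{\left(Y,a \right)} = a + a^{2} - 15 Y$ ($V{\left(Y,a \right)} = \left(- 15 Y + a^{2}\right) + a = \left(a^{2} - 15 Y\right) + a = a + a^{2} - 15 Y$)
$T{\left(M \right)} = 62 - M - M^{2}$ ($T{\left(M \right)} = 2 - \left(M + M^{2} - 15 \left(-5 + 9\right)\right) = 2 - \left(M + M^{2} - 60\right) = 2 - \left(-60 + M + M^{2}\right) = 62 - M - M^{2}$)
$\left(173851 + T{\left(516 \right)}\right) \left(-459951 - 322291\right) = \left(173851 - 266710\right) \left(-459951 - 322291\right) = \left(173851 - 266710\right) \left(-782242\right) = \left(-92859\right) \left(-782242\right) = 72638209878$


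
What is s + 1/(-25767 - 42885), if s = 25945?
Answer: 1781176139/68652 ≈ 25945.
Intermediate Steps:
s + 1/(-25767 - 42885) = 25945 + 1/(-25767 - 42885) = 25945 + 1/(-68652) = 25945 - 1/68652 = 1781176139/68652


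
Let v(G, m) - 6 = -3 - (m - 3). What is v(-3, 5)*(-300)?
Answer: -300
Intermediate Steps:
v(G, m) = 6 - m (v(G, m) = 6 + (-3 - (m - 3)) = 6 + (-3 - (-3 + m)) = 6 + (-3 + (3 - m)) = 6 - m)
v(-3, 5)*(-300) = (6 - 1*5)*(-300) = (6 - 5)*(-300) = 1*(-300) = -300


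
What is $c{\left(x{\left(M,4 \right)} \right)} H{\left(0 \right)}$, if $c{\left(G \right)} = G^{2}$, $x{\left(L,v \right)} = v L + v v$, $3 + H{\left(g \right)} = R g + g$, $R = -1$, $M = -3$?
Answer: $-48$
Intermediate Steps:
$H{\left(g \right)} = -3$ ($H{\left(g \right)} = -3 + \left(- g + g\right) = -3 + 0 = -3$)
$x{\left(L,v \right)} = v^{2} + L v$ ($x{\left(L,v \right)} = L v + v^{2} = v^{2} + L v$)
$c{\left(x{\left(M,4 \right)} \right)} H{\left(0 \right)} = \left(4 \left(-3 + 4\right)\right)^{2} \left(-3\right) = \left(4 \cdot 1\right)^{2} \left(-3\right) = 4^{2} \left(-3\right) = 16 \left(-3\right) = -48$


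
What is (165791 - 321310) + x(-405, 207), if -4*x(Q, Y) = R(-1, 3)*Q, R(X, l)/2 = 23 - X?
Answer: -150659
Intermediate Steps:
R(X, l) = 46 - 2*X (R(X, l) = 2*(23 - X) = 46 - 2*X)
x(Q, Y) = -12*Q (x(Q, Y) = -(46 - 2*(-1))*Q/4 = -(46 + 2)*Q/4 = -12*Q)
(165791 - 321310) + x(-405, 207) = (165791 - 321310) - 12*(-405) = -155519 + 4860 = -150659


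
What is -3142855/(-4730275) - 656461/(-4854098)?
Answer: 3672193445313/4592243683390 ≈ 0.79965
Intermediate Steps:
-3142855/(-4730275) - 656461/(-4854098) = -3142855*(-1/4730275) - 656461*(-1/4854098) = 628571/946055 + 656461/4854098 = 3672193445313/4592243683390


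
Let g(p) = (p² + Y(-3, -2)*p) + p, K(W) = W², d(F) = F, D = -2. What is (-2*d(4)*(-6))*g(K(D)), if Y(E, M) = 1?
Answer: 1152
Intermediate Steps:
g(p) = p² + 2*p (g(p) = (p² + 1*p) + p = (p² + p) + p = (p + p²) + p = p² + 2*p)
(-2*d(4)*(-6))*g(K(D)) = (-2*4*(-6))*((-2)²*(2 + (-2)²)) = (-8*(-6))*(4*(2 + 4)) = 48*(4*6) = 48*24 = 1152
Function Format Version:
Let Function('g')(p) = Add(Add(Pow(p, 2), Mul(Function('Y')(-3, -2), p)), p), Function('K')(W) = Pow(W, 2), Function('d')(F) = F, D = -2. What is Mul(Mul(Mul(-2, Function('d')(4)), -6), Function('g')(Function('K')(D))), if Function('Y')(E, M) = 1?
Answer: 1152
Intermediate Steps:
Function('g')(p) = Add(Pow(p, 2), Mul(2, p)) (Function('g')(p) = Add(Add(Pow(p, 2), Mul(1, p)), p) = Add(Add(Pow(p, 2), p), p) = Add(Add(p, Pow(p, 2)), p) = Add(Pow(p, 2), Mul(2, p)))
Mul(Mul(Mul(-2, Function('d')(4)), -6), Function('g')(Function('K')(D))) = Mul(Mul(Mul(-2, 4), -6), Mul(Pow(-2, 2), Add(2, Pow(-2, 2)))) = Mul(Mul(-8, -6), Mul(4, Add(2, 4))) = Mul(48, Mul(4, 6)) = Mul(48, 24) = 1152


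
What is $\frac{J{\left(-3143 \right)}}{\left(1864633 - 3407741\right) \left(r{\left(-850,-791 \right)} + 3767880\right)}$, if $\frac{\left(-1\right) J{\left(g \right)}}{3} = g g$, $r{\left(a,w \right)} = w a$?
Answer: $\frac{604803}{139831723160} \approx 4.3252 \cdot 10^{-6}$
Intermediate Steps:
$r{\left(a,w \right)} = a w$
$J{\left(g \right)} = - 3 g^{2}$ ($J{\left(g \right)} = - 3 g g = - 3 g^{2}$)
$\frac{J{\left(-3143 \right)}}{\left(1864633 - 3407741\right) \left(r{\left(-850,-791 \right)} + 3767880\right)} = \frac{\left(-3\right) \left(-3143\right)^{2}}{\left(1864633 - 3407741\right) \left(\left(-850\right) \left(-791\right) + 3767880\right)} = \frac{\left(-3\right) 9878449}{\left(-1543108\right) \left(672350 + 3767880\right)} = - \frac{29635347}{\left(-1543108\right) 4440230} = - \frac{29635347}{-6851754434840} = \left(-29635347\right) \left(- \frac{1}{6851754434840}\right) = \frac{604803}{139831723160}$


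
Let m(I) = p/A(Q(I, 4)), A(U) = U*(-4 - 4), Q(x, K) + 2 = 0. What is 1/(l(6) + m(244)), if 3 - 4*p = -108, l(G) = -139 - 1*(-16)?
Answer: -64/7761 ≈ -0.0082464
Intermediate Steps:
Q(x, K) = -2 (Q(x, K) = -2 + 0 = -2)
l(G) = -123 (l(G) = -139 + 16 = -123)
A(U) = -8*U (A(U) = U*(-8) = -8*U)
p = 111/4 (p = ¾ - ¼*(-108) = ¾ + 27 = 111/4 ≈ 27.750)
m(I) = 111/64 (m(I) = 111/(4*((-8*(-2)))) = (111/4)/16 = (111/4)*(1/16) = 111/64)
1/(l(6) + m(244)) = 1/(-123 + 111/64) = 1/(-7761/64) = -64/7761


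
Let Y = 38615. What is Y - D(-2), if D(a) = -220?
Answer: 38835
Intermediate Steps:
Y - D(-2) = 38615 - 1*(-220) = 38615 + 220 = 38835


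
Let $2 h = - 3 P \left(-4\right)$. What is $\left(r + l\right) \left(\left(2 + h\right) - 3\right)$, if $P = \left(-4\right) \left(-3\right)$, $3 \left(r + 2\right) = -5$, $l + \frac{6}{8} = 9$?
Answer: $\frac{3905}{12} \approx 325.42$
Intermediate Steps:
$l = \frac{33}{4}$ ($l = - \frac{3}{4} + 9 = \frac{33}{4} \approx 8.25$)
$r = - \frac{11}{3}$ ($r = -2 + \frac{1}{3} \left(-5\right) = -2 - \frac{5}{3} = - \frac{11}{3} \approx -3.6667$)
$P = 12$
$h = 72$ ($h = \frac{\left(-3\right) 12 \left(-4\right)}{2} = \frac{\left(-36\right) \left(-4\right)}{2} = \frac{1}{2} \cdot 144 = 72$)
$\left(r + l\right) \left(\left(2 + h\right) - 3\right) = \left(- \frac{11}{3} + \frac{33}{4}\right) \left(\left(2 + 72\right) - 3\right) = \frac{55 \left(74 - 3\right)}{12} = \frac{55}{12} \cdot 71 = \frac{3905}{12}$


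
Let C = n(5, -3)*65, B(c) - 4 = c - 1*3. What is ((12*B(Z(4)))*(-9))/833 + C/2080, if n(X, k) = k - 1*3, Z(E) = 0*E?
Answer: -4227/13328 ≈ -0.31715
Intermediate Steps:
Z(E) = 0
B(c) = 1 + c (B(c) = 4 + (c - 1*3) = 4 + (c - 3) = 4 + (-3 + c) = 1 + c)
n(X, k) = -3 + k (n(X, k) = k - 3 = -3 + k)
C = -390 (C = (-3 - 3)*65 = -6*65 = -390)
((12*B(Z(4)))*(-9))/833 + C/2080 = ((12*(1 + 0))*(-9))/833 - 390/2080 = ((12*1)*(-9))*(1/833) - 390*1/2080 = (12*(-9))*(1/833) - 3/16 = -108*1/833 - 3/16 = -108/833 - 3/16 = -4227/13328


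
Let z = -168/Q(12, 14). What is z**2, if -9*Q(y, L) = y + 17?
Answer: 2286144/841 ≈ 2718.4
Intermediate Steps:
Q(y, L) = -17/9 - y/9 (Q(y, L) = -(y + 17)/9 = -(17 + y)/9 = -17/9 - y/9)
z = 1512/29 (z = -168/(-17/9 - 1/9*12) = -168/(-17/9 - 4/3) = -168/(-29/9) = -168*(-9/29) = 1512/29 ≈ 52.138)
z**2 = (1512/29)**2 = 2286144/841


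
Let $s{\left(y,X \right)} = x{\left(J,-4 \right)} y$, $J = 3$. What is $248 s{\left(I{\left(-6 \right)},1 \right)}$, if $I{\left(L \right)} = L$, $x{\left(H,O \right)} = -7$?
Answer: $10416$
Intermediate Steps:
$s{\left(y,X \right)} = - 7 y$
$248 s{\left(I{\left(-6 \right)},1 \right)} = 248 \left(\left(-7\right) \left(-6\right)\right) = 248 \cdot 42 = 10416$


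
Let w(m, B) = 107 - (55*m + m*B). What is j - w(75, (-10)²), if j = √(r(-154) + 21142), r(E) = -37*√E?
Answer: 11518 + √(21142 - 37*I*√154) ≈ 11663.0 - 1.5788*I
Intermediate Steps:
w(m, B) = 107 - 55*m - B*m (w(m, B) = 107 - (55*m + B*m) = 107 + (-55*m - B*m) = 107 - 55*m - B*m)
j = √(21142 - 37*I*√154) (j = √(-37*I*√154 + 21142) = √(21142 - 37*I*√154) ≈ 145.41 - 1.579*I)
j - w(75, (-10)²) = √(21142 - 37*I*√154) - (107 - 55*75 - 1*(-10)²*75) = √(21142 - 37*I*√154) - (107 - 4125 - 1*100*75) = √(21142 - 37*I*√154) - (107 - 4125 - 7500) = √(21142 - 37*I*√154) - 1*(-11518) = √(21142 - 37*I*√154) + 11518 = 11518 + √(21142 - 37*I*√154)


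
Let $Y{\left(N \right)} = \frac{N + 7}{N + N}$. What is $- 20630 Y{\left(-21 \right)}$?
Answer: $- \frac{20630}{3} \approx -6876.7$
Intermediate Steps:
$Y{\left(N \right)} = \frac{7 + N}{2 N}$
$- 20630 Y{\left(-21 \right)} = - 20630 \frac{7 - 21}{2 \left(-21\right)} = - 20630 \cdot \frac{1}{2} \left(- \frac{1}{21}\right) \left(-14\right) = \left(-20630\right) \frac{1}{3} = - \frac{20630}{3}$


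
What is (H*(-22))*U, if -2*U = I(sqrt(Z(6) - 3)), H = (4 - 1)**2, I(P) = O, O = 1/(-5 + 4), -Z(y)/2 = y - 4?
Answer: -99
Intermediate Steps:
Z(y) = 8 - 2*y (Z(y) = -2*(y - 4) = -2*(-4 + y) = 8 - 2*y)
O = -1 (O = 1/(-1) = -1)
I(P) = -1
H = 9 (H = 3**2 = 9)
U = 1/2 (U = -1/2*(-1) = 1/2 ≈ 0.50000)
(H*(-22))*U = (9*(-22))*(1/2) = -198*1/2 = -99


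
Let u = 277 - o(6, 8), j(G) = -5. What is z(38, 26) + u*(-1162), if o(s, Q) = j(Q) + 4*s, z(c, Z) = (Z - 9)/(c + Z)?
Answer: -19186927/64 ≈ -2.9980e+5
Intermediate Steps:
z(c, Z) = (-9 + Z)/(Z + c)
o(s, Q) = -5 + 4*s
u = 258 (u = 277 - (-5 + 4*6) = 277 - (-5 + 24) = 277 - 1*19 = 277 - 19 = 258)
z(38, 26) + u*(-1162) = (-9 + 26)/(26 + 38) + 258*(-1162) = 17/64 - 299796 = -19186927/64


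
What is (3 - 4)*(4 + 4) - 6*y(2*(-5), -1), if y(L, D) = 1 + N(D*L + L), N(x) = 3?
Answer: -32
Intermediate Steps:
y(L, D) = 4 (y(L, D) = 1 + 3 = 4)
(3 - 4)*(4 + 4) - 6*y(2*(-5), -1) = (3 - 4)*(4 + 4) - 6*4 = -1*8 - 24 = -8 - 24 = -32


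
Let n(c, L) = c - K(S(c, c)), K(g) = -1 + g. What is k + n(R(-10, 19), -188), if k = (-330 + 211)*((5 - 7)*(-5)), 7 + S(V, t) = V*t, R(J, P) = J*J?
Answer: -11082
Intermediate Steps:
R(J, P) = J²
S(V, t) = -7 + V*t
n(c, L) = 8 + c - c² (n(c, L) = c - (-1 + (-7 + c*c)) = c - (-1 + (-7 + c²)) = c - (-8 + c²) = c + (8 - c²) = 8 + c - c²)
k = -1190 (k = -(-238)*(-5) = -119*10 = -1190)
k + n(R(-10, 19), -188) = -1190 + (8 + (-10)² - ((-10)²)²) = -1190 + (8 + 100 - 1*100²) = -1190 + (8 + 100 - 1*10000) = -1190 + (8 + 100 - 10000) = -1190 - 9892 = -11082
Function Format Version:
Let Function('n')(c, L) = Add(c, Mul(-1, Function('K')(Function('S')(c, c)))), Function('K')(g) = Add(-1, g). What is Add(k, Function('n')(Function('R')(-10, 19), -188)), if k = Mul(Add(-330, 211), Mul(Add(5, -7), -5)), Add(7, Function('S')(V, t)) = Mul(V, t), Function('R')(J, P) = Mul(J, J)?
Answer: -11082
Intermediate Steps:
Function('R')(J, P) = Pow(J, 2)
Function('S')(V, t) = Add(-7, Mul(V, t))
Function('n')(c, L) = Add(8, c, Mul(-1, Pow(c, 2))) (Function('n')(c, L) = Add(c, Mul(-1, Add(-1, Add(-7, Mul(c, c))))) = Add(c, Mul(-1, Add(-1, Add(-7, Pow(c, 2))))) = Add(c, Mul(-1, Add(-8, Pow(c, 2)))) = Add(c, Add(8, Mul(-1, Pow(c, 2)))) = Add(8, c, Mul(-1, Pow(c, 2))))
k = -1190 (k = Mul(-119, Mul(-2, -5)) = Mul(-119, 10) = -1190)
Add(k, Function('n')(Function('R')(-10, 19), -188)) = Add(-1190, Add(8, Pow(-10, 2), Mul(-1, Pow(Pow(-10, 2), 2)))) = Add(-1190, Add(8, 100, Mul(-1, Pow(100, 2)))) = Add(-1190, Add(8, 100, Mul(-1, 10000))) = Add(-1190, Add(8, 100, -10000)) = Add(-1190, -9892) = -11082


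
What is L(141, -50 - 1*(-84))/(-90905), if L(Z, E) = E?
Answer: -34/90905 ≈ -0.00037402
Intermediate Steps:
L(141, -50 - 1*(-84))/(-90905) = (-50 - 1*(-84))/(-90905) = (-50 + 84)*(-1/90905) = 34*(-1/90905) = -34/90905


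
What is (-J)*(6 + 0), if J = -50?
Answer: 300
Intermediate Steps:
(-J)*(6 + 0) = (-1*(-50))*(6 + 0) = 50*6 = 300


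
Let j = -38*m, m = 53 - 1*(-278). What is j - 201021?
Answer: -213599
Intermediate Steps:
m = 331 (m = 53 + 278 = 331)
j = -12578 (j = -38*331 = -12578)
j - 201021 = -12578 - 201021 = -213599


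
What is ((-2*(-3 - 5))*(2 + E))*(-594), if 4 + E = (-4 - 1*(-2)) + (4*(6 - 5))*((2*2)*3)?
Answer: -418176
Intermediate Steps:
E = 42 (E = -4 + ((-4 - 1*(-2)) + (4*(6 - 5))*((2*2)*3)) = -4 + ((-4 + 2) + (4*1)*(4*3)) = -4 + (-2 + 4*12) = -4 + (-2 + 48) = -4 + 46 = 42)
((-2*(-3 - 5))*(2 + E))*(-594) = ((-2*(-3 - 5))*(2 + 42))*(-594) = (-2*(-8)*44)*(-594) = (16*44)*(-594) = 704*(-594) = -418176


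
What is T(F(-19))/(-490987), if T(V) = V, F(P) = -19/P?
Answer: -1/490987 ≈ -2.0367e-6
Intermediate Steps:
T(F(-19))/(-490987) = -19/(-19)/(-490987) = -19*(-1/19)*(-1/490987) = 1*(-1/490987) = -1/490987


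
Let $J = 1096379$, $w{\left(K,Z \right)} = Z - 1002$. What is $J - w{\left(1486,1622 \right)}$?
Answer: $1095759$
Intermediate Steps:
$w{\left(K,Z \right)} = -1002 + Z$
$J - w{\left(1486,1622 \right)} = 1096379 - \left(-1002 + 1622\right) = 1096379 - 620 = 1095759$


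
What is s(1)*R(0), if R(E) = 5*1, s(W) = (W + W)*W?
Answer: 10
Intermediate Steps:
s(W) = 2*W² (s(W) = (2*W)*W = 2*W²)
R(E) = 5
s(1)*R(0) = (2*1²)*5 = (2*1)*5 = 2*5 = 10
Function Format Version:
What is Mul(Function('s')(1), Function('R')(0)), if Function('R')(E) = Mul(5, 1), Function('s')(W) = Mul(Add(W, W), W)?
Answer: 10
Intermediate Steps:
Function('s')(W) = Mul(2, Pow(W, 2)) (Function('s')(W) = Mul(Mul(2, W), W) = Mul(2, Pow(W, 2)))
Function('R')(E) = 5
Mul(Function('s')(1), Function('R')(0)) = Mul(Mul(2, Pow(1, 2)), 5) = Mul(Mul(2, 1), 5) = Mul(2, 5) = 10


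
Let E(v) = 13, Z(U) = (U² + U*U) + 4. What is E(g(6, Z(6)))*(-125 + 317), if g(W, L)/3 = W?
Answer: 2496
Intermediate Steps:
Z(U) = 4 + 2*U² (Z(U) = (U² + U²) + 4 = 2*U² + 4 = 4 + 2*U²)
g(W, L) = 3*W
E(g(6, Z(6)))*(-125 + 317) = 13*(-125 + 317) = 13*192 = 2496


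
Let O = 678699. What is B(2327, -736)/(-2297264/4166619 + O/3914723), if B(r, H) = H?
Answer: 12005013194411232/6165272069191 ≈ 1947.2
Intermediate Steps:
B(2327, -736)/(-2297264/4166619 + O/3914723) = -736/(-2297264/4166619 + 678699/3914723) = -736/(-6165272069191/16311159231537) = -736*(-16311159231537/6165272069191) = 12005013194411232/6165272069191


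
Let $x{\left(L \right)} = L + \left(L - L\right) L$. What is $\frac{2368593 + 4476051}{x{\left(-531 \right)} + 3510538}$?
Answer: $\frac{6844644}{3510007} \approx 1.95$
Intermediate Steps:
$x{\left(L \right)} = L$ ($x{\left(L \right)} = L + 0 L = L + 0 = L$)
$\frac{2368593 + 4476051}{x{\left(-531 \right)} + 3510538} = \frac{2368593 + 4476051}{-531 + 3510538} = \frac{6844644}{3510007}$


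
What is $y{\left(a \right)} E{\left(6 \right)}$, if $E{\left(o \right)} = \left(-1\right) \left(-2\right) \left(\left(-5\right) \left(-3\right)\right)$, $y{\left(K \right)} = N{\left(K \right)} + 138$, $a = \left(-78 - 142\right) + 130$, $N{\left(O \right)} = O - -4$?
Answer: $1560$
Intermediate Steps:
$N{\left(O \right)} = 4 + O$ ($N{\left(O \right)} = O + 4 = 4 + O$)
$a = -90$ ($a = -220 + 130 = -90$)
$y{\left(K \right)} = 142 + K$ ($y{\left(K \right)} = \left(4 + K\right) + 138 = 142 + K$)
$E{\left(o \right)} = 30$ ($E{\left(o \right)} = 2 \cdot 15 = 30$)
$y{\left(a \right)} E{\left(6 \right)} = \left(142 - 90\right) 30 = 52 \cdot 30 = 1560$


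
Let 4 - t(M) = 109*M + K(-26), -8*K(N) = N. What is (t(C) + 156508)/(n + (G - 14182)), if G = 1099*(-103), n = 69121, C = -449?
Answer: -821799/233032 ≈ -3.5266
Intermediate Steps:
K(N) = -N/8
t(M) = 3/4 - 109*M (t(M) = 4 - (109*M - 1/8*(-26)) = 4 - (109*M + 13/4) = 4 - (13/4 + 109*M) = 4 + (-13/4 - 109*M) = 3/4 - 109*M)
G = -113197
(t(C) + 156508)/(n + (G - 14182)) = ((3/4 - 109*(-449)) + 156508)/(69121 + (-113197 - 14182)) = ((3/4 + 48941) + 156508)/(69121 - 127379) = (195767/4 + 156508)/(-58258) = (821799/4)*(-1/58258) = -821799/233032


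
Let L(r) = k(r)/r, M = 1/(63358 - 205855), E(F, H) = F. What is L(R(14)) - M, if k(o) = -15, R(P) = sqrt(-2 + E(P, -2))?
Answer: 1/142497 - 5*sqrt(3)/2 ≈ -4.3301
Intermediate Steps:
R(P) = sqrt(-2 + P)
M = -1/142497 (M = 1/(-142497) = -1/142497 ≈ -7.0177e-6)
L(r) = -15/r
L(R(14)) - M = -15/sqrt(-2 + 14) - 1*(-1/142497) = -15*sqrt(3)/6 + 1/142497 = -5*sqrt(3)/2 + 1/142497 = 1/142497 - 5*sqrt(3)/2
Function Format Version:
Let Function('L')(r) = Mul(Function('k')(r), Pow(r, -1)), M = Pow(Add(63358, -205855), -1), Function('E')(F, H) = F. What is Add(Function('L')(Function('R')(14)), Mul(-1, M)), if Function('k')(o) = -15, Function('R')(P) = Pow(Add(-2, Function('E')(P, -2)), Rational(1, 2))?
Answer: Add(Rational(1, 142497), Mul(Rational(-5, 2), Pow(3, Rational(1, 2)))) ≈ -4.3301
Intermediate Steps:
Function('R')(P) = Pow(Add(-2, P), Rational(1, 2))
M = Rational(-1, 142497) (M = Pow(-142497, -1) = Rational(-1, 142497) ≈ -7.0177e-6)
Function('L')(r) = Mul(-15, Pow(r, -1))
Add(Function('L')(Function('R')(14)), Mul(-1, M)) = Add(Mul(-15, Pow(Pow(Add(-2, 14), Rational(1, 2)), -1)), Mul(-1, Rational(-1, 142497))) = Add(Mul(-15, Pow(Pow(12, Rational(1, 2)), -1)), Rational(1, 142497)) = Add(Mul(-15, Pow(Mul(2, Pow(3, Rational(1, 2))), -1)), Rational(1, 142497)) = Add(Mul(-15, Mul(Rational(1, 6), Pow(3, Rational(1, 2)))), Rational(1, 142497)) = Add(Mul(Rational(-5, 2), Pow(3, Rational(1, 2))), Rational(1, 142497)) = Add(Rational(1, 142497), Mul(Rational(-5, 2), Pow(3, Rational(1, 2))))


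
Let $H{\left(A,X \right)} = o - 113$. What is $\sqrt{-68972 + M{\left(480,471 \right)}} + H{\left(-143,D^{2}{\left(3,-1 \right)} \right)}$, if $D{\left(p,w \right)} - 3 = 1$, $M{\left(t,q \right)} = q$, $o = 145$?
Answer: $32 + i \sqrt{68501} \approx 32.0 + 261.73 i$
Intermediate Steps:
$D{\left(p,w \right)} = 4$ ($D{\left(p,w \right)} = 3 + 1 = 4$)
$H{\left(A,X \right)} = 32$ ($H{\left(A,X \right)} = 145 - 113 = 32$)
$\sqrt{-68972 + M{\left(480,471 \right)}} + H{\left(-143,D^{2}{\left(3,-1 \right)} \right)} = \sqrt{-68972 + 471} + 32 = \sqrt{-68501} + 32 = i \sqrt{68501} + 32 = 32 + i \sqrt{68501}$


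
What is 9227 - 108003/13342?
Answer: 17571233/1906 ≈ 9218.9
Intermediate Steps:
9227 - 108003/13342 = 9227 - 1*15429/1906 = 9227 - 15429/1906 = 17571233/1906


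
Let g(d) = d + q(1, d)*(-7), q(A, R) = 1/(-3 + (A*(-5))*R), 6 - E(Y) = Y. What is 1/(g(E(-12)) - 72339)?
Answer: -93/6725846 ≈ -1.3827e-5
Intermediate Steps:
E(Y) = 6 - Y
q(A, R) = 1/(-3 - 5*A*R) (q(A, R) = 1/(-3 + (-5*A)*R) = 1/(-3 - 5*A*R))
g(d) = d + 7/(3 + 5*d) (g(d) = d - 1/(3 + 5*1*d)*(-7) = d - 1/(3 + 5*d)*(-7) = d + 7/(3 + 5*d))
1/(g(E(-12)) - 72339) = 1/(((6 - 1*(-12)) + 7/(3 + 5*(6 - 1*(-12)))) - 72339) = 1/(((6 + 12) + 7/(3 + 5*(6 + 12))) - 72339) = 1/((18 + 7/(3 + 5*18)) - 72339) = 1/((18 + 7/(3 + 90)) - 72339) = 1/((18 + 7/93) - 72339) = 1/(1681/93 - 72339) = 1/(-6725846/93) = -93/6725846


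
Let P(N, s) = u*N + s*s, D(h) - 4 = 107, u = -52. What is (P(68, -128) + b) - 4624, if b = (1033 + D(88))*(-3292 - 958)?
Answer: -4853776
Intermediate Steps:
D(h) = 111 (D(h) = 4 + 107 = 111)
P(N, s) = s² - 52*N (P(N, s) = -52*N + s*s = -52*N + s² = s² - 52*N)
b = -4862000 (b = (1033 + 111)*(-3292 - 958) = 1144*(-4250) = -4862000)
(P(68, -128) + b) - 4624 = (((-128)² - 52*68) - 4862000) - 4624 = ((16384 - 3536) - 4862000) - 4624 = (12848 - 4862000) - 4624 = -4849152 - 4624 = -4853776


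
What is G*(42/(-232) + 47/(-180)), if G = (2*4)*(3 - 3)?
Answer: 0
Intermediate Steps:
G = 0 (G = 8*0 = 0)
G*(42/(-232) + 47/(-180)) = 0*(42/(-232) + 47/(-180)) = 0*(42*(-1/232) + 47*(-1/180)) = 0*(-21/116 - 47/180) = 0*(-577/1305) = 0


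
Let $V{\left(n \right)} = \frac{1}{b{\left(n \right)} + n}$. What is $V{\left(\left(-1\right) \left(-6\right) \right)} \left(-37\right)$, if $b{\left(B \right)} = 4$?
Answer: $- \frac{37}{10} \approx -3.7$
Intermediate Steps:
$V{\left(n \right)} = \frac{1}{4 + n}$
$V{\left(\left(-1\right) \left(-6\right) \right)} \left(-37\right) = \frac{1}{4 - -6} \left(-37\right) = \frac{1}{4 + 6} \left(-37\right) = \frac{1}{10} \left(-37\right) = - \frac{37}{10}$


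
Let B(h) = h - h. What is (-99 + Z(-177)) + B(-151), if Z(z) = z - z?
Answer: -99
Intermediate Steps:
B(h) = 0
Z(z) = 0
(-99 + Z(-177)) + B(-151) = (-99 + 0) + 0 = -99 + 0 = -99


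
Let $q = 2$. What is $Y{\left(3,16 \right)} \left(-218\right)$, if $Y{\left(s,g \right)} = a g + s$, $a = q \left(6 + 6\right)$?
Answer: $-84366$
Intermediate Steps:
$a = 24$ ($a = 2 \left(6 + 6\right) = 2 \cdot 12 = 24$)
$Y{\left(s,g \right)} = s + 24 g$ ($Y{\left(s,g \right)} = 24 g + s = s + 24 g$)
$Y{\left(3,16 \right)} \left(-218\right) = \left(3 + 24 \cdot 16\right) \left(-218\right) = \left(3 + 384\right) \left(-218\right) = 387 \left(-218\right) = -84366$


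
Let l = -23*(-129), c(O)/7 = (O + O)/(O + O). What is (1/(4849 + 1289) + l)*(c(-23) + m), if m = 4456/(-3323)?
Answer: 342466260835/20396574 ≈ 16790.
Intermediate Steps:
c(O) = 7 (c(O) = 7*((O + O)/(O + O)) = 7*((2*O)/((2*O))) = 7*((2*O)*(1/(2*O))) = 7*1 = 7)
l = 2967
m = -4456/3323 (m = 4456*(-1/3323) = -4456/3323 ≈ -1.3410)
(1/(4849 + 1289) + l)*(c(-23) + m) = (1/(4849 + 1289) + 2967)*(7 - 4456/3323) = (1/6138 + 2967)*(18805/3323) = (18211447/6138)*(18805/3323) = 342466260835/20396574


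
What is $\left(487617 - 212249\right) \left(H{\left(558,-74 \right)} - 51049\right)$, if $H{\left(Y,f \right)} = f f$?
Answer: $-12549345864$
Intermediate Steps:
$H{\left(Y,f \right)} = f^{2}$
$\left(487617 - 212249\right) \left(H{\left(558,-74 \right)} - 51049\right) = \left(487617 - 212249\right) \left(\left(-74\right)^{2} - 51049\right) = 275368 \left(5476 - 51049\right) = 275368 \left(-45573\right) = -12549345864$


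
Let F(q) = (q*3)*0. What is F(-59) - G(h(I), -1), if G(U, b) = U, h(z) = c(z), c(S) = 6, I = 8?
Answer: -6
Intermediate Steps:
h(z) = 6
F(q) = 0 (F(q) = (3*q)*0 = 0)
F(-59) - G(h(I), -1) = 0 - 1*6 = 0 - 6 = -6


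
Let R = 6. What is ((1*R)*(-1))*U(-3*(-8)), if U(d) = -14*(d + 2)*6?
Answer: 13104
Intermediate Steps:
U(d) = -168 - 84*d (U(d) = -14*(2 + d)*6 = -14*(12 + 6*d) = -168 - 84*d)
((1*R)*(-1))*U(-3*(-8)) = ((1*6)*(-1))*(-168 - (-252)*(-8)) = (6*(-1))*(-168 - 84*24) = -6*(-168 - 2016) = -6*(-2184) = 13104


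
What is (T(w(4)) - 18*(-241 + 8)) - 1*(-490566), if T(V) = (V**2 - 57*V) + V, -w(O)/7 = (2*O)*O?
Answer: 557480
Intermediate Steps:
w(O) = -14*O**2 (w(O) = -7*2*O*O = -14*O**2)
T(V) = V**2 - 56*V
(T(w(4)) - 18*(-241 + 8)) - 1*(-490566) = ((-14*4**2)*(-56 - 14*4**2) - 18*(-241 + 8)) - 1*(-490566) = ((-14*16)*(-56 - 14*16) - 18*(-233)) + 490566 = (-224*(-56 - 224) - 1*(-4194)) + 490566 = (-224*(-280) + 4194) + 490566 = (62720 + 4194) + 490566 = 66914 + 490566 = 557480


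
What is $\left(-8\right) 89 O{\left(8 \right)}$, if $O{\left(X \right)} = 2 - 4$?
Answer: $1424$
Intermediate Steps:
$O{\left(X \right)} = -2$
$\left(-8\right) 89 O{\left(8 \right)} = \left(-8\right) 89 \left(-2\right) = \left(-712\right) \left(-2\right) = 1424$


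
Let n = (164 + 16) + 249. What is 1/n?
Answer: 1/429 ≈ 0.0023310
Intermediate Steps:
n = 429 (n = 180 + 249 = 429)
1/n = 1/429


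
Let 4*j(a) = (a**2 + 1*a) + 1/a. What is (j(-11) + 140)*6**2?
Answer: 66321/11 ≈ 6029.2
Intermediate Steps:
j(a) = a/4 + 1/(4*a) + a**2/4 (j(a) = ((a**2 + 1*a) + 1/a)/4 = ((a**2 + a) + 1/a)/4 = ((a + a**2) + 1/a)/4 = (a + 1/a + a**2)/4 = a/4 + 1/(4*a) + a**2/4)
(j(-11) + 140)*6**2 = ((1/4)*(1 + (-11)**2*(1 - 11))/(-11) + 140)*6**2 = ((1/4)*(-1/11)*(1 + 121*(-10)) + 140)*36 = ((1/4)*(-1/11)*(1 - 1210) + 140)*36 = ((1/4)*(-1/11)*(-1209) + 140)*36 = (1209/44 + 140)*36 = (7369/44)*36 = 66321/11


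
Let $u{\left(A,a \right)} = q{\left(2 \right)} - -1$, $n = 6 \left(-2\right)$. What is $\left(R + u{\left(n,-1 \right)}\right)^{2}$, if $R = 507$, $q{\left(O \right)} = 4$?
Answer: $262144$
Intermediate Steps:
$n = -12$
$u{\left(A,a \right)} = 5$ ($u{\left(A,a \right)} = 4 - -1 = 4 + 1 = 5$)
$\left(R + u{\left(n,-1 \right)}\right)^{2} = \left(507 + 5\right)^{2} = 512^{2} = 262144$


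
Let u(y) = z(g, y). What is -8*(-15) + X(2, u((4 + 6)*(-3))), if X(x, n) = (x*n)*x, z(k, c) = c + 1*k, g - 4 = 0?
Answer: 16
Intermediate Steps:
g = 4 (g = 4 + 0 = 4)
z(k, c) = c + k
u(y) = 4 + y (u(y) = y + 4 = 4 + y)
X(x, n) = n*x**2 (X(x, n) = (n*x)*x = n*x**2)
-8*(-15) + X(2, u((4 + 6)*(-3))) = -8*(-15) + (4 + (4 + 6)*(-3))*2**2 = 120 + (4 + 10*(-3))*4 = 120 + (4 - 30)*4 = 120 - 26*4 = 120 - 104 = 16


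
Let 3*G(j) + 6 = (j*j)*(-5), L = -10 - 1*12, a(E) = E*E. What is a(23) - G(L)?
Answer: 4013/3 ≈ 1337.7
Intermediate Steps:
a(E) = E²
L = -22 (L = -10 - 12 = -22)
G(j) = -2 - 5*j²/3 (G(j) = -2 + ((j*j)*(-5))/3 = -2 + (j²*(-5))/3 = -2 + (-5*j²)/3 = -2 - 5*j²/3)
a(23) - G(L) = 23² - (-2 - 5/3*(-22)²) = 529 - (-2 - 5/3*484) = 529 - (-2 - 2420/3) = 529 - 1*(-2426/3) = 529 + 2426/3 = 4013/3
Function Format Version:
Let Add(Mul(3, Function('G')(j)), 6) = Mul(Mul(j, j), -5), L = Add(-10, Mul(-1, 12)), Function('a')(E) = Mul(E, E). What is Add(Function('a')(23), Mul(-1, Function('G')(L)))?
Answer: Rational(4013, 3) ≈ 1337.7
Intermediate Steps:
Function('a')(E) = Pow(E, 2)
L = -22 (L = Add(-10, -12) = -22)
Function('G')(j) = Add(-2, Mul(Rational(-5, 3), Pow(j, 2))) (Function('G')(j) = Add(-2, Mul(Rational(1, 3), Mul(Mul(j, j), -5))) = Add(-2, Mul(Rational(1, 3), Mul(Pow(j, 2), -5))) = Add(-2, Mul(Rational(1, 3), Mul(-5, Pow(j, 2)))) = Add(-2, Mul(Rational(-5, 3), Pow(j, 2))))
Add(Function('a')(23), Mul(-1, Function('G')(L))) = Add(Pow(23, 2), Mul(-1, Add(-2, Mul(Rational(-5, 3), Pow(-22, 2))))) = Add(529, Mul(-1, Add(-2, Mul(Rational(-5, 3), 484)))) = Add(529, Mul(-1, Add(-2, Rational(-2420, 3)))) = Add(529, Mul(-1, Rational(-2426, 3))) = Add(529, Rational(2426, 3)) = Rational(4013, 3)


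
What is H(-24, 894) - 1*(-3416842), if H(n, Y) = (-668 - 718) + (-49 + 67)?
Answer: 3415474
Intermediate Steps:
H(n, Y) = -1368 (H(n, Y) = -1386 + 18 = -1368)
H(-24, 894) - 1*(-3416842) = -1368 - 1*(-3416842) = -1368 + 3416842 = 3415474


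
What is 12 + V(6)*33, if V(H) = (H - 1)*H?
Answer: 1002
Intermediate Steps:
V(H) = H*(-1 + H) (V(H) = (-1 + H)*H = H*(-1 + H))
12 + V(6)*33 = 12 + (6*(-1 + 6))*33 = 12 + (6*5)*33 = 12 + 30*33 = 12 + 990 = 1002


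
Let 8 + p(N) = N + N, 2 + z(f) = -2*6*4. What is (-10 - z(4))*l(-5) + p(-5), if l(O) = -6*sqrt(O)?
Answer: -18 - 240*I*sqrt(5) ≈ -18.0 - 536.66*I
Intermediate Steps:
z(f) = -50 (z(f) = -2 - 2*6*4 = -2 - 12*4 = -2 - 48 = -50)
p(N) = -8 + 2*N (p(N) = -8 + (N + N) = -8 + 2*N)
(-10 - z(4))*l(-5) + p(-5) = (-10 - 1*(-50))*(-6*I*sqrt(5)) + (-8 + 2*(-5)) = (-10 + 50)*(-6*I*sqrt(5)) + (-8 - 10) = 40*(-6*I*sqrt(5)) - 18 = -240*I*sqrt(5) - 18 = -18 - 240*I*sqrt(5)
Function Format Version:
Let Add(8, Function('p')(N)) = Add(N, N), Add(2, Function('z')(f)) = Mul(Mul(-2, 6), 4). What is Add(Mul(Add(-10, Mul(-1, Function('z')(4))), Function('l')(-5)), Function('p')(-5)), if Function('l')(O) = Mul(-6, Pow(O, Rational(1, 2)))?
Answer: Add(-18, Mul(-240, I, Pow(5, Rational(1, 2)))) ≈ Add(-18.000, Mul(-536.66, I))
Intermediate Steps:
Function('z')(f) = -50 (Function('z')(f) = Add(-2, Mul(Mul(-2, 6), 4)) = Add(-2, Mul(-12, 4)) = Add(-2, -48) = -50)
Function('p')(N) = Add(-8, Mul(2, N)) (Function('p')(N) = Add(-8, Add(N, N)) = Add(-8, Mul(2, N)))
Add(Mul(Add(-10, Mul(-1, Function('z')(4))), Function('l')(-5)), Function('p')(-5)) = Add(Mul(Add(-10, Mul(-1, -50)), Mul(-6, Pow(-5, Rational(1, 2)))), Add(-8, Mul(2, -5))) = Add(Mul(Add(-10, 50), Mul(-6, Mul(I, Pow(5, Rational(1, 2))))), Add(-8, -10)) = Add(Mul(40, Mul(-6, I, Pow(5, Rational(1, 2)))), -18) = Add(Mul(-240, I, Pow(5, Rational(1, 2))), -18) = Add(-18, Mul(-240, I, Pow(5, Rational(1, 2))))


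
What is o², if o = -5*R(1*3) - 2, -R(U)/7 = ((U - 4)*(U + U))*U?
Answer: 399424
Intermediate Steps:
R(U) = -14*U²*(-4 + U) (R(U) = -7*(U - 4)*(U + U)*U = -7*(-4 + U)*(2*U)*U = -7*2*U*(-4 + U)*U = -14*U²*(-4 + U))
o = -632 (o = -70*(1*3)²*(4 - 3) - 2 = -70*3²*(4 - 1*3) - 2 = -70*9*(4 - 3) - 2 = -70*9 - 2 = -5*126 - 2 = -630 - 2 = -632)
o² = (-632)² = 399424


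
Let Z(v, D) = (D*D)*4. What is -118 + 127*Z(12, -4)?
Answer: 8010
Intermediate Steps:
Z(v, D) = 4*D² (Z(v, D) = D²*4 = 4*D²)
-118 + 127*Z(12, -4) = -118 + 127*(4*(-4)²) = -118 + 127*(4*16) = -118 + 127*64 = -118 + 8128 = 8010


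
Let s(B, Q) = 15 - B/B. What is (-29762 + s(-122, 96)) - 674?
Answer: -30422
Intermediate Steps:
s(B, Q) = 14 (s(B, Q) = 15 - 1*1 = 15 - 1 = 14)
(-29762 + s(-122, 96)) - 674 = (-29762 + 14) - 674 = -29748 - 674 = -30422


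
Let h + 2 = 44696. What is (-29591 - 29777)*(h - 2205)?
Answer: -2522486952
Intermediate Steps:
h = 44694 (h = -2 + 44696 = 44694)
(-29591 - 29777)*(h - 2205) = (-29591 - 29777)*(44694 - 2205) = -59368*42489 = -2522486952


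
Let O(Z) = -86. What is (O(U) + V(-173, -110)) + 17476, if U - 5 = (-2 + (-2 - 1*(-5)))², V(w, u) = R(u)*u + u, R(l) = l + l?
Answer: 41480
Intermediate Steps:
R(l) = 2*l
V(w, u) = u + 2*u² (V(w, u) = (2*u)*u + u = 2*u² + u = u + 2*u²)
U = 6 (U = 5 + (-2 + (-2 - 1*(-5)))² = 5 + (-2 + (-2 + 5))² = 5 + (-2 + 3)² = 5 + 1² = 5 + 1 = 6)
(O(U) + V(-173, -110)) + 17476 = (-86 - 110*(1 + 2*(-110))) + 17476 = (-86 - 110*(1 - 220)) + 17476 = (-86 - 110*(-219)) + 17476 = (-86 + 24090) + 17476 = 24004 + 17476 = 41480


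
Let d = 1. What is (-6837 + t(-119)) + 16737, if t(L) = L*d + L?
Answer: 9662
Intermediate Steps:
t(L) = 2*L (t(L) = L*1 + L = L + L = 2*L)
(-6837 + t(-119)) + 16737 = (-6837 + 2*(-119)) + 16737 = (-6837 - 238) + 16737 = -7075 + 16737 = 9662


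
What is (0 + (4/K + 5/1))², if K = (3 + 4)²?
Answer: 62001/2401 ≈ 25.823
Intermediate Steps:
K = 49 (K = 7² = 49)
(0 + (4/K + 5/1))² = (0 + (4/49 + 5/1))² = (0 + (4*(1/49) + 5*1))² = (0 + (4/49 + 5))² = (0 + 249/49)² = (249/49)² = 62001/2401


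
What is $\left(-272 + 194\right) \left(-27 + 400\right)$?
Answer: $-29094$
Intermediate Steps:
$\left(-272 + 194\right) \left(-27 + 400\right) = \left(-78\right) 373 = -29094$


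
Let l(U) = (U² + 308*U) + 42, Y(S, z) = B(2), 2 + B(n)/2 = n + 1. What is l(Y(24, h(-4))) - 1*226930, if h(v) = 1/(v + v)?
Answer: -226268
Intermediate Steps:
h(v) = 1/(2*v)
B(n) = -2 + 2*n (B(n) = -4 + 2*(n + 1) = -4 + 2*(1 + n) = -4 + (2 + 2*n) = -2 + 2*n)
Y(S, z) = 2 (Y(S, z) = -2 + 2*2 = -2 + 4 = 2)
l(U) = 42 + U² + 308*U
l(Y(24, h(-4))) - 1*226930 = (42 + 2² + 308*2) - 1*226930 = (42 + 4 + 616) - 226930 = 662 - 226930 = -226268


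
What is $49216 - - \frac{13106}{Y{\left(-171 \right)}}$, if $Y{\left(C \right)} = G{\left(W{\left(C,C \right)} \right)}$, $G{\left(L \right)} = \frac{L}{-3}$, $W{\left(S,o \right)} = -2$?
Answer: $68875$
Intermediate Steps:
$G{\left(L \right)} = - \frac{L}{3}$ ($G{\left(L \right)} = L \left(- \frac{1}{3}\right) = - \frac{L}{3}$)
$Y{\left(C \right)} = \frac{2}{3}$ ($Y{\left(C \right)} = \left(- \frac{1}{3}\right) \left(-2\right) = \frac{2}{3}$)
$49216 - - \frac{13106}{Y{\left(-171 \right)}} = 49216 - - \frac{13106}{\frac{2}{3}} = 49216 - \left(-13106\right) \frac{3}{2} = 49216 - -19659 = 49216 + 19659 = 68875$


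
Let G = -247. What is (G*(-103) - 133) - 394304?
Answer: -368996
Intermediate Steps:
(G*(-103) - 133) - 394304 = (-247*(-103) - 133) - 394304 = (25441 - 133) - 394304 = 25308 - 394304 = -368996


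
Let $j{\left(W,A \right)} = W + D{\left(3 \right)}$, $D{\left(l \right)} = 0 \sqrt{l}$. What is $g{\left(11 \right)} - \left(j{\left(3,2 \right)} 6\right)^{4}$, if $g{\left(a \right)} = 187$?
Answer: $-104789$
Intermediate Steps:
$D{\left(l \right)} = 0$
$j{\left(W,A \right)} = W$ ($j{\left(W,A \right)} = W + 0 = W$)
$g{\left(11 \right)} - \left(j{\left(3,2 \right)} 6\right)^{4} = 187 - \left(3 \cdot 6\right)^{4} = 187 - 18^{4} = 187 - 104976 = -104789$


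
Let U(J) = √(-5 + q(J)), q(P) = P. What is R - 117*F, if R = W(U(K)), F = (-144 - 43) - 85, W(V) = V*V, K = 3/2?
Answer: 63641/2 ≈ 31821.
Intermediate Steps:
K = 3/2 (K = 3*(½) = 3/2 ≈ 1.5000)
U(J) = √(-5 + J)
W(V) = V²
F = -272 (F = -187 - 85 = -272)
R = -7/2 (R = (√(-5 + 3/2))² = (√(-7/2))² = (I*√14/2)² = -7/2 ≈ -3.5000)
R - 117*F = -7/2 - 117*(-272) = -7/2 + 31824 = 63641/2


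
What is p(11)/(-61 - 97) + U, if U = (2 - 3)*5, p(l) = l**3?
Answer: -2121/158 ≈ -13.424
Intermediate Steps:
U = -5 (U = -1*5 = -5)
p(11)/(-61 - 97) + U = 11**3/(-61 - 97) - 5 = 1331/(-158) - 5 = 1331*(-1/158) - 5 = -1331/158 - 5 = -2121/158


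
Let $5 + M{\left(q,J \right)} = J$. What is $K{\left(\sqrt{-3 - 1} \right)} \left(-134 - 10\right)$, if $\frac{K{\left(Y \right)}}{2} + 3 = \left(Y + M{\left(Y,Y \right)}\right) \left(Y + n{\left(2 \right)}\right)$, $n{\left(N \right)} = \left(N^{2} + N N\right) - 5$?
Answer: $7488 - 576 i \approx 7488.0 - 576.0 i$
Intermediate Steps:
$M{\left(q,J \right)} = -5 + J$
$n{\left(N \right)} = -5 + 2 N^{2}$ ($n{\left(N \right)} = \left(N^{2} + N^{2}\right) - 5 = 2 N^{2} - 5 = -5 + 2 N^{2}$)
$K{\left(Y \right)} = -6 + 2 \left(-5 + 2 Y\right) \left(3 + Y\right)$ ($K{\left(Y \right)} = -6 + 2 \left(Y + \left(-5 + Y\right)\right) \left(Y - \left(5 - 2 \cdot 2^{2}\right)\right) = -6 + 2 \left(-5 + 2 Y\right) \left(Y + \left(-5 + 2 \cdot 4\right)\right) = -6 + 2 \left(-5 + 2 Y\right) \left(Y + \left(-5 + 8\right)\right) = -6 + 2 \left(-5 + 2 Y\right) \left(Y + 3\right) = -6 + 2 \left(-5 + 2 Y\right) \left(3 + Y\right)$)
$K{\left(\sqrt{-3 - 1} \right)} \left(-134 - 10\right) = \left(-36 + 2 \sqrt{-3 - 1} + 4 \left(\sqrt{-3 - 1}\right)^{2}\right) \left(-134 - 10\right) = \left(-36 + 2 \sqrt{-4} + 4 \left(\sqrt{-4}\right)^{2}\right) \left(-144\right) = \left(-36 + 2 \cdot 2 i + 4 \left(2 i\right)^{2}\right) \left(-144\right) = \left(-36 + 4 i + 4 \left(-4\right)\right) \left(-144\right) = \left(-36 + 4 i - 16\right) \left(-144\right) = \left(-52 + 4 i\right) \left(-144\right) = 7488 - 576 i$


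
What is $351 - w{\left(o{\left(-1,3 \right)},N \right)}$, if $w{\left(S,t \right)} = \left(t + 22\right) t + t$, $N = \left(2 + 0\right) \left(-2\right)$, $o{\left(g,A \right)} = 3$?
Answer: $427$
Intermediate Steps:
$N = -4$ ($N = 2 \left(-2\right) = -4$)
$w{\left(S,t \right)} = t + t \left(22 + t\right)$ ($w{\left(S,t \right)} = \left(22 + t\right) t + t = t \left(22 + t\right) + t = t + t \left(22 + t\right)$)
$351 - w{\left(o{\left(-1,3 \right)},N \right)} = 351 - - 4 \left(23 - 4\right) = 351 - \left(-4\right) 19 = 351 - -76 = 351 + 76 = 427$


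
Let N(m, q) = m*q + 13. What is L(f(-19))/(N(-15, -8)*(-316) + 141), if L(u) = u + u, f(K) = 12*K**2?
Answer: -8664/41887 ≈ -0.20684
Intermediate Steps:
L(u) = 2*u
N(m, q) = 13 + m*q
L(f(-19))/(N(-15, -8)*(-316) + 141) = (2*(12*(-19)**2))/((13 - 15*(-8))*(-316) + 141) = (2*(12*361))/((13 + 120)*(-316) + 141) = (2*4332)/(133*(-316) + 141) = 8664/(-42028 + 141) = 8664/(-41887) = 8664*(-1/41887) = -8664/41887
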